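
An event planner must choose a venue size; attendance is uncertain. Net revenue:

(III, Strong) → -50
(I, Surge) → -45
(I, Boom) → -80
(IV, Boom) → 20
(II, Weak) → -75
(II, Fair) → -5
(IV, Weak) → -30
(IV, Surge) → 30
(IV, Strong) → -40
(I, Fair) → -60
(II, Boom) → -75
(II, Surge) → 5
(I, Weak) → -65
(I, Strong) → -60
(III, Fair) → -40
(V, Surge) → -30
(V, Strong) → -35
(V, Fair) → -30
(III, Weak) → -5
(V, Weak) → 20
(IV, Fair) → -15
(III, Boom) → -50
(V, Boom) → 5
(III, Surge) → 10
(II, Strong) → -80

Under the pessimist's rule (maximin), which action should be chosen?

V

Row minima: I=-80, II=-80, III=-50, IV=-40, V=-35
Best worst-case = -35 → V.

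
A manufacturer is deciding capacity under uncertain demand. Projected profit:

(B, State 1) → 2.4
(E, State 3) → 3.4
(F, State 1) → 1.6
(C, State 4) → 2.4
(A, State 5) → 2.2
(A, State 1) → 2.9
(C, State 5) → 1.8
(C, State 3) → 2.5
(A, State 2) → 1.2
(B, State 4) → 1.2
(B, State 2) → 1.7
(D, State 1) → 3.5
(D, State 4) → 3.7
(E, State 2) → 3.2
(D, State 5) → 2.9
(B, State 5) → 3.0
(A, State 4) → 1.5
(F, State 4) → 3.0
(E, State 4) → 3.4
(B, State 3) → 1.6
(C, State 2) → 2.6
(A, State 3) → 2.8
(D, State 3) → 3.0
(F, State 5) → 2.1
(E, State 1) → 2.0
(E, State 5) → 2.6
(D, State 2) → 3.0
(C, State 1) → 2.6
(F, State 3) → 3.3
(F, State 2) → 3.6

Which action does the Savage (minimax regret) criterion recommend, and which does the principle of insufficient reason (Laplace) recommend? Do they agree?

minimax regret → D; laplace → D (agree)

Column bests: State 1=3.5, State 2=3.6, State 3=3.4, State 4=3.7, State 5=3.0.
A regrets: 0.6, 2.4, 0.6, 2.2, 0.8 → max 2.4
B regrets: 1.1, 1.9, 1.8, 2.5, 0.0 → max 2.5
C regrets: 0.9, 1.0, 0.9, 1.3, 1.2 → max 1.3
D regrets: 0.0, 0.6, 0.4, 0.0, 0.1 → max 0.6
E regrets: 1.5, 0.4, 0.0, 0.3, 0.4 → max 1.5
F regrets: 1.9, 0.0, 0.1, 0.7, 0.9 → max 1.9
Smallest max regret = 0.6 → D.
Row averages: A=2.12, B=1.98, C=2.38, D=3.22, E=2.92, F=2.72
Highest average = 3.22 → D.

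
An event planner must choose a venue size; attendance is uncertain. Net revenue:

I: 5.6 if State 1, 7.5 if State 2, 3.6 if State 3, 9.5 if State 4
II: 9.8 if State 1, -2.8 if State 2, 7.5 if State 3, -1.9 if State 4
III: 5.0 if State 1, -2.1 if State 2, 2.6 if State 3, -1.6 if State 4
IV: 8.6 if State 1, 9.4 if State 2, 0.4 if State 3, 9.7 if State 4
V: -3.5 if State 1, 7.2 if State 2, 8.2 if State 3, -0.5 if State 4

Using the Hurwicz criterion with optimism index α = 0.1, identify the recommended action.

I

I: 0.1·9.5 + 0.9·3.6 = 4.19
II: 0.1·9.8 + 0.9·(-2.8) = -1.54
III: 0.1·5.0 + 0.9·(-2.1) = -1.39
IV: 0.1·9.7 + 0.9·0.4 = 1.33
V: 0.1·8.2 + 0.9·(-3.5) = -2.33
Highest Hurwicz score = 4.19 → I.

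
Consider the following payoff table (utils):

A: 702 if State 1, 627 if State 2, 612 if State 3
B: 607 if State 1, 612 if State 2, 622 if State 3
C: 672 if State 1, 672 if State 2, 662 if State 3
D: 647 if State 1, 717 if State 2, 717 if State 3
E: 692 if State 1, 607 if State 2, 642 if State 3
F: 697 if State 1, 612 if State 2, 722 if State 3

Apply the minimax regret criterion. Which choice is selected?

Column bests: State 1=702, State 2=717, State 3=722.
A regrets: 0, 90, 110 → max 110
B regrets: 95, 105, 100 → max 105
C regrets: 30, 45, 60 → max 60
D regrets: 55, 0, 5 → max 55
E regrets: 10, 110, 80 → max 110
F regrets: 5, 105, 0 → max 105
Smallest max regret = 55 → D.

D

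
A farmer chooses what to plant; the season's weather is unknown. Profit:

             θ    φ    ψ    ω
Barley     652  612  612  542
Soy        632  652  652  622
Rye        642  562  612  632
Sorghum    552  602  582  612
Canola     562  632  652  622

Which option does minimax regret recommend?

Column bests: θ=652, φ=652, ψ=652, ω=632.
Barley regrets: 0, 40, 40, 90 → max 90
Soy regrets: 20, 0, 0, 10 → max 20
Rye regrets: 10, 90, 40, 0 → max 90
Sorghum regrets: 100, 50, 70, 20 → max 100
Canola regrets: 90, 20, 0, 10 → max 90
Smallest max regret = 20 → Soy.

Soy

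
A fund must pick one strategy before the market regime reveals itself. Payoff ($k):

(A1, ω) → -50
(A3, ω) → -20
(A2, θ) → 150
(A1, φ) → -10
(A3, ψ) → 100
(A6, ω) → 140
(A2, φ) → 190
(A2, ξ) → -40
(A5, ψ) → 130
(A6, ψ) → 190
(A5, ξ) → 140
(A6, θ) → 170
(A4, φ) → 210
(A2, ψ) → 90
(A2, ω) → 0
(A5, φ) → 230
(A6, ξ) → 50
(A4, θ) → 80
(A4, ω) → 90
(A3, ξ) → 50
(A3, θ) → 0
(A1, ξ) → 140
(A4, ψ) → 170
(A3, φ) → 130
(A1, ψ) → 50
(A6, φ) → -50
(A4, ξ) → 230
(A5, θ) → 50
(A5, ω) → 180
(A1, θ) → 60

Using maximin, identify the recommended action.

A4

Row minima: A1=-50, A2=-40, A3=-20, A4=80, A5=50, A6=-50
Best worst-case = 80 → A4.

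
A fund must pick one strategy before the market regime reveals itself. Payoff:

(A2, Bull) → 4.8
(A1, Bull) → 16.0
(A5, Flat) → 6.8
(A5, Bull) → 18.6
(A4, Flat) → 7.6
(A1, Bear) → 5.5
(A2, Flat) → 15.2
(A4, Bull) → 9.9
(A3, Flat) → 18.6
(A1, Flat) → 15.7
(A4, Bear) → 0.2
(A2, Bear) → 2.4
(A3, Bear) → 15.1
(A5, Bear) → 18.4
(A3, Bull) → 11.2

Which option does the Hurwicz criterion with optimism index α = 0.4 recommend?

A3

A1: 0.4·16.0 + 0.6·5.5 = 9.7
A2: 0.4·15.2 + 0.6·2.4 = 7.52
A3: 0.4·18.6 + 0.6·11.2 = 14.16
A4: 0.4·9.9 + 0.6·0.2 = 4.08
A5: 0.4·18.6 + 0.6·6.8 = 11.52
Highest Hurwicz score = 14.16 → A3.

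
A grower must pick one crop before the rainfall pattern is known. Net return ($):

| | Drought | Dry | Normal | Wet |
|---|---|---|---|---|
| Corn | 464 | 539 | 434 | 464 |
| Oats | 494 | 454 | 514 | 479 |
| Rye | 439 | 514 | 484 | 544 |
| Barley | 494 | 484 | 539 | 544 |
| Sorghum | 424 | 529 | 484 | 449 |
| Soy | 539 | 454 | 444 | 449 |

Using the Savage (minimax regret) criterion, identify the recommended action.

Barley

Column bests: Drought=539, Dry=539, Normal=539, Wet=544.
Corn regrets: 75, 0, 105, 80 → max 105
Oats regrets: 45, 85, 25, 65 → max 85
Rye regrets: 100, 25, 55, 0 → max 100
Barley regrets: 45, 55, 0, 0 → max 55
Sorghum regrets: 115, 10, 55, 95 → max 115
Soy regrets: 0, 85, 95, 95 → max 95
Smallest max regret = 55 → Barley.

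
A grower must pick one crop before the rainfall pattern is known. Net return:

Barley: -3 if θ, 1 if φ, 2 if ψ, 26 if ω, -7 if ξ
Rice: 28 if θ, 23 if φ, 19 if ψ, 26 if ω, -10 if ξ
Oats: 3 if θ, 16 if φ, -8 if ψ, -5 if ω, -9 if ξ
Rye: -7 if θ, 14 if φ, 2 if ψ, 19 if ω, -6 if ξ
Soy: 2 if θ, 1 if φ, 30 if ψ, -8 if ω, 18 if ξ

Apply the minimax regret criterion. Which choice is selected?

Column bests: θ=28, φ=23, ψ=30, ω=26, ξ=18.
Barley regrets: 31, 22, 28, 0, 25 → max 31
Rice regrets: 0, 0, 11, 0, 28 → max 28
Oats regrets: 25, 7, 38, 31, 27 → max 38
Rye regrets: 35, 9, 28, 7, 24 → max 35
Soy regrets: 26, 22, 0, 34, 0 → max 34
Smallest max regret = 28 → Rice.

Rice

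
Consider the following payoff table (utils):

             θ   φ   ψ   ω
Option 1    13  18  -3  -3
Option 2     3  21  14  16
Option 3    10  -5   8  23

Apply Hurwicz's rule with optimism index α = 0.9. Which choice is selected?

Option 3

Option 1: 0.9·18 + 0.1·(-3) = 15.9
Option 2: 0.9·21 + 0.1·3 = 19.2
Option 3: 0.9·23 + 0.1·(-5) = 20.2
Highest Hurwicz score = 20.2 → Option 3.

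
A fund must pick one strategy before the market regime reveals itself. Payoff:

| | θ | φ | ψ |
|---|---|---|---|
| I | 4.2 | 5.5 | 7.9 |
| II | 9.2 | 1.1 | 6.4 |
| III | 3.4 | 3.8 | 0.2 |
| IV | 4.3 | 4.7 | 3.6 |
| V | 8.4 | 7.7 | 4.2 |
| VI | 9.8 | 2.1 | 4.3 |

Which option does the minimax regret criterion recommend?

Column bests: θ=9.8, φ=7.7, ψ=7.9.
I regrets: 5.6, 2.2, 0.0 → max 5.6
II regrets: 0.6, 6.6, 1.5 → max 6.6
III regrets: 6.4, 3.9, 7.7 → max 7.7
IV regrets: 5.5, 3.0, 4.3 → max 5.5
V regrets: 1.4, 0.0, 3.7 → max 3.7
VI regrets: 0.0, 5.6, 3.6 → max 5.6
Smallest max regret = 3.7 → V.

V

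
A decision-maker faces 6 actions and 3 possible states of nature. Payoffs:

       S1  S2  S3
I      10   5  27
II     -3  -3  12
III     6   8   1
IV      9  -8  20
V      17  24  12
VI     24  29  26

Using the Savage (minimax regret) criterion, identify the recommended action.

Column bests: S1=24, S2=29, S3=27.
I regrets: 14, 24, 0 → max 24
II regrets: 27, 32, 15 → max 32
III regrets: 18, 21, 26 → max 26
IV regrets: 15, 37, 7 → max 37
V regrets: 7, 5, 15 → max 15
VI regrets: 0, 0, 1 → max 1
Smallest max regret = 1 → VI.

VI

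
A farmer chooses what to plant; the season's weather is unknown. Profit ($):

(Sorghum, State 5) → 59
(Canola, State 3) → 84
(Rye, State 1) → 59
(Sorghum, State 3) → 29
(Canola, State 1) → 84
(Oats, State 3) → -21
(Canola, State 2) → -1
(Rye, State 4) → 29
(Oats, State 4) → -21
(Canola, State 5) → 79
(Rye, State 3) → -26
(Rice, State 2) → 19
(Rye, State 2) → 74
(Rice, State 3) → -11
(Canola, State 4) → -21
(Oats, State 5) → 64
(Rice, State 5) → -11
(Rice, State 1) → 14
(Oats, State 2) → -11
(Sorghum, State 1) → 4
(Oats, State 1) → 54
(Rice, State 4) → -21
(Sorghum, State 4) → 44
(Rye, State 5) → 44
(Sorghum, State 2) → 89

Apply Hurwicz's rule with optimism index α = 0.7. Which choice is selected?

Canola: 0.7·84 + 0.3·(-21) = 52.5
Sorghum: 0.7·89 + 0.3·4 = 63.5
Rye: 0.7·74 + 0.3·(-26) = 44
Oats: 0.7·64 + 0.3·(-21) = 38.5
Rice: 0.7·19 + 0.3·(-21) = 7
Highest Hurwicz score = 63.5 → Sorghum.

Sorghum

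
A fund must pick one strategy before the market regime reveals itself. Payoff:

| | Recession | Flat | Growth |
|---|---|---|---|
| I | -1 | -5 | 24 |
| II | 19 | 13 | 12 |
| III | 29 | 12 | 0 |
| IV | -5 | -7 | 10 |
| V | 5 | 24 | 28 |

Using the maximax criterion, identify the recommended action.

III

Row maxima: I=24, II=19, III=29, IV=10, V=28
Best best-case = 29 → III.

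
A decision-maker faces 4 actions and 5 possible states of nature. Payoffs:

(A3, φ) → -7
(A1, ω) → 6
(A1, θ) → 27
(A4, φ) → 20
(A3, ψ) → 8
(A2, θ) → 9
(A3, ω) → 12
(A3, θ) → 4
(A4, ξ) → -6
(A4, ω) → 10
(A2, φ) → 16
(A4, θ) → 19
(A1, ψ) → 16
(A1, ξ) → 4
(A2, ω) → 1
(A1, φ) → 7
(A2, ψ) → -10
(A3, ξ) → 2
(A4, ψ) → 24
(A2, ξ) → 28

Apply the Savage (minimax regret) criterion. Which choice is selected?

Column bests: θ=27, φ=20, ψ=24, ω=12, ξ=28.
A1 regrets: 0, 13, 8, 6, 24 → max 24
A2 regrets: 18, 4, 34, 11, 0 → max 34
A3 regrets: 23, 27, 16, 0, 26 → max 27
A4 regrets: 8, 0, 0, 2, 34 → max 34
Smallest max regret = 24 → A1.

A1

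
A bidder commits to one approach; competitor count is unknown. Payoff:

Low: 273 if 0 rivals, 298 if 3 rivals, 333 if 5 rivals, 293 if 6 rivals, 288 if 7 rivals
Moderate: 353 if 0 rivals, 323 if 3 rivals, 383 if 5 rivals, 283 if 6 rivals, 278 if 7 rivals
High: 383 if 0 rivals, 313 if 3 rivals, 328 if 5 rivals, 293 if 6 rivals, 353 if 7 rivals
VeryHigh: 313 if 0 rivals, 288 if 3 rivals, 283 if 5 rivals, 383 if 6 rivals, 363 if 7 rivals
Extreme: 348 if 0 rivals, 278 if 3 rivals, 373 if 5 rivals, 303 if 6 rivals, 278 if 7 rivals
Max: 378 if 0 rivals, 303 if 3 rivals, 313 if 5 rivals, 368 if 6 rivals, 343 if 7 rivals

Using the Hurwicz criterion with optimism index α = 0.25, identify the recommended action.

Low: 0.25·333 + 0.75·273 = 288
Moderate: 0.25·383 + 0.75·278 = 304.25
High: 0.25·383 + 0.75·293 = 315.5
VeryHigh: 0.25·383 + 0.75·283 = 308
Extreme: 0.25·373 + 0.75·278 = 301.75
Max: 0.25·378 + 0.75·303 = 321.75
Highest Hurwicz score = 321.75 → Max.

Max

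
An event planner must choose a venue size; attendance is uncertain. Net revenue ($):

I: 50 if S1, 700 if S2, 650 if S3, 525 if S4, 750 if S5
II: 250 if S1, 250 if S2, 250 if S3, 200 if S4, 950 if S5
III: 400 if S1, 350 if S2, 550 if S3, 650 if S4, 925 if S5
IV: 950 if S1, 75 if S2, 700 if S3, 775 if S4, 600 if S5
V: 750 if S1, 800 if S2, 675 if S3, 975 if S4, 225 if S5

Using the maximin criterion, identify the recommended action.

Row minima: I=50, II=200, III=350, IV=75, V=225
Best worst-case = 350 → III.

III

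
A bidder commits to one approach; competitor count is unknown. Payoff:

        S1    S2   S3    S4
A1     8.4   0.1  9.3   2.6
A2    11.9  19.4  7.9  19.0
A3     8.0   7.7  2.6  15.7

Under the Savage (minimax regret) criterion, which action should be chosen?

A2

Column bests: S1=11.9, S2=19.4, S3=9.3, S4=19.0.
A1 regrets: 3.5, 19.3, 0.0, 16.4 → max 19.3
A2 regrets: 0.0, 0.0, 1.4, 0.0 → max 1.4
A3 regrets: 3.9, 11.7, 6.7, 3.3 → max 11.7
Smallest max regret = 1.4 → A2.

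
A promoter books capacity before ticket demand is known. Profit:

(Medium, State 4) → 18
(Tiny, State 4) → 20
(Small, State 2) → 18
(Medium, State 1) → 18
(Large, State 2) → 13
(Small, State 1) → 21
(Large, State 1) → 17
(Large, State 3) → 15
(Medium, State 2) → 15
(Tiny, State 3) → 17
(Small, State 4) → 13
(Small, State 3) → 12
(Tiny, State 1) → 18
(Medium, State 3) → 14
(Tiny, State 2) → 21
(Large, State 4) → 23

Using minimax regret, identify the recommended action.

Column bests: State 1=21, State 2=21, State 3=17, State 4=23.
Tiny regrets: 3, 0, 0, 3 → max 3
Small regrets: 0, 3, 5, 10 → max 10
Medium regrets: 3, 6, 3, 5 → max 6
Large regrets: 4, 8, 2, 0 → max 8
Smallest max regret = 3 → Tiny.

Tiny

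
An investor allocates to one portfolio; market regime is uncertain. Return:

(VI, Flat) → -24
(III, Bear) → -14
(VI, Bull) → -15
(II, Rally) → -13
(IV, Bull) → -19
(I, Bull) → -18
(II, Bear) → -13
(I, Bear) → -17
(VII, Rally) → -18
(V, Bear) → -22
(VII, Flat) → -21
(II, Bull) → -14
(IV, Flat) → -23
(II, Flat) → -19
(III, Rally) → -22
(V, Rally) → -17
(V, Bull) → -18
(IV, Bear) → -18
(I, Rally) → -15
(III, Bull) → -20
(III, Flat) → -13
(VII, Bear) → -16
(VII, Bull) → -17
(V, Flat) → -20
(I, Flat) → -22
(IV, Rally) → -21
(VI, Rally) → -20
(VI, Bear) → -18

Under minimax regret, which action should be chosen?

Column bests: Bear=-13, Flat=-13, Bull=-14, Rally=-13.
I regrets: 4, 9, 4, 2 → max 9
II regrets: 0, 6, 0, 0 → max 6
III regrets: 1, 0, 6, 9 → max 9
IV regrets: 5, 10, 5, 8 → max 10
V regrets: 9, 7, 4, 4 → max 9
VI regrets: 5, 11, 1, 7 → max 11
VII regrets: 3, 8, 3, 5 → max 8
Smallest max regret = 6 → II.

II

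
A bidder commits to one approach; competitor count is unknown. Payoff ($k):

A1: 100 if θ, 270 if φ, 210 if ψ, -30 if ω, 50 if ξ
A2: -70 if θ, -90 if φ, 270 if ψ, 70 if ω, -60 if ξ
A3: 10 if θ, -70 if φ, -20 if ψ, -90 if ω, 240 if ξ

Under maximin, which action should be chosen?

A1

Row minima: A1=-30, A2=-90, A3=-90
Best worst-case = -30 → A1.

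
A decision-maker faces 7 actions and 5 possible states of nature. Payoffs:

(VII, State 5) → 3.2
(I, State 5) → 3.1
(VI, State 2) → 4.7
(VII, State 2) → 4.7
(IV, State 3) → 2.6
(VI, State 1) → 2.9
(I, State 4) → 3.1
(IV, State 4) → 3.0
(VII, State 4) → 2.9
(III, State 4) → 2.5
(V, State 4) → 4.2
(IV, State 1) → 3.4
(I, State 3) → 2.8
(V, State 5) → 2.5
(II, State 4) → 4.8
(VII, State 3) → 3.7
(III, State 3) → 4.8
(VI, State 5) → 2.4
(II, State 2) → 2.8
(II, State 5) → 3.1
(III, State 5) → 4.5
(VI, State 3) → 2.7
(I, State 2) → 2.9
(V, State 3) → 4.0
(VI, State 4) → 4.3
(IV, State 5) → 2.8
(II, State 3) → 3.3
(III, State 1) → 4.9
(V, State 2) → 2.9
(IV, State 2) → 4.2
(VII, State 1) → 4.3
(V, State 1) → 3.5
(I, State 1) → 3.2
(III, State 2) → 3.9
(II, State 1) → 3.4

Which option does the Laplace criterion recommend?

III

Row averages: I=3.02, II=3.48, III=4.12, IV=3.2, V=3.42, VI=3.4, VII=3.76
Highest average = 4.12 → III.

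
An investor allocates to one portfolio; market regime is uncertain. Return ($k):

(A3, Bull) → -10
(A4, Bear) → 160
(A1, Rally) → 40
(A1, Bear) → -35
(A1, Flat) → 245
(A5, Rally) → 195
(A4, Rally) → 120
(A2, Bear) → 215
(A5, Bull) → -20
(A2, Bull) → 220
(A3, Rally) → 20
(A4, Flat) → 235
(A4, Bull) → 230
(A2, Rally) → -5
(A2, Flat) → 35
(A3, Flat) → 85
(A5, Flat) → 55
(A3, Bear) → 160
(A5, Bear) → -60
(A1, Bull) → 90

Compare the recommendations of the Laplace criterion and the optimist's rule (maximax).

Row averages: A1=85, A2=116.25, A3=63.75, A4=186.25, A5=42.5
Highest average = 186.25 → A4.
Row maxima: A1=245, A2=220, A3=160, A4=235, A5=195
Best best-case = 245 → A1.

laplace → A4; maximax → A1 (disagree)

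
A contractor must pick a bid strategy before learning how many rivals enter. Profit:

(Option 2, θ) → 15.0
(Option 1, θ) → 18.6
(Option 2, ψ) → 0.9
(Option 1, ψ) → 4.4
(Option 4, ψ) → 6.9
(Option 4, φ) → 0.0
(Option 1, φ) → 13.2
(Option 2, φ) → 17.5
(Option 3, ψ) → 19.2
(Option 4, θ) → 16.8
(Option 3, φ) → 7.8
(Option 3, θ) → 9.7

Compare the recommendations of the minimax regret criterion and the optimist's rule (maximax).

Column bests: θ=18.6, φ=17.5, ψ=19.2.
Option 1 regrets: 0.0, 4.3, 14.8 → max 14.8
Option 2 regrets: 3.6, 0.0, 18.3 → max 18.3
Option 3 regrets: 8.9, 9.7, 0.0 → max 9.7
Option 4 regrets: 1.8, 17.5, 12.3 → max 17.5
Smallest max regret = 9.7 → Option 3.
Row maxima: Option 1=18.6, Option 2=17.5, Option 3=19.2, Option 4=16.8
Best best-case = 19.2 → Option 3.

minimax regret → Option 3; maximax → Option 3 (agree)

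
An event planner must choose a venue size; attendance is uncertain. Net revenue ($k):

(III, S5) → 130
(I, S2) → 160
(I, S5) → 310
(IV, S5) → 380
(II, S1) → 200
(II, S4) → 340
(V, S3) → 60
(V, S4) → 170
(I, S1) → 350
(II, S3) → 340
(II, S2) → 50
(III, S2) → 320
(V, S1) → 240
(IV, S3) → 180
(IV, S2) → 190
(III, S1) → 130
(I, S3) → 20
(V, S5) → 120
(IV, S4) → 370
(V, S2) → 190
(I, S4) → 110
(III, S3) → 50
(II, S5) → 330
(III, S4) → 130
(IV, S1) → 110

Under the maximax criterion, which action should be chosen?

IV

Row maxima: I=350, II=340, III=320, IV=380, V=240
Best best-case = 380 → IV.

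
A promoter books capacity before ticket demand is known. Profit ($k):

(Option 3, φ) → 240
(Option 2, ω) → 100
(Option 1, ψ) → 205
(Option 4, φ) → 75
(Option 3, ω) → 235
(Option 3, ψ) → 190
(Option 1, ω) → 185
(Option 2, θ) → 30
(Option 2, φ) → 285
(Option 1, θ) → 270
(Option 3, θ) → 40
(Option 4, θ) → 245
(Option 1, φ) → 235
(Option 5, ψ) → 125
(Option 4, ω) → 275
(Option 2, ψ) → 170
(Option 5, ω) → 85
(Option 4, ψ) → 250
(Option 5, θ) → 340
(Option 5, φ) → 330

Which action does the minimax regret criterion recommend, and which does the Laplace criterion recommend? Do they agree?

minimax regret → Option 1; laplace → Option 1 (agree)

Column bests: θ=340, φ=330, ψ=250, ω=275.
Option 1 regrets: 70, 95, 45, 90 → max 95
Option 2 regrets: 310, 45, 80, 175 → max 310
Option 3 regrets: 300, 90, 60, 40 → max 300
Option 4 regrets: 95, 255, 0, 0 → max 255
Option 5 regrets: 0, 0, 125, 190 → max 190
Smallest max regret = 95 → Option 1.
Row averages: Option 1=223.75, Option 2=146.25, Option 3=176.25, Option 4=211.25, Option 5=220
Highest average = 223.75 → Option 1.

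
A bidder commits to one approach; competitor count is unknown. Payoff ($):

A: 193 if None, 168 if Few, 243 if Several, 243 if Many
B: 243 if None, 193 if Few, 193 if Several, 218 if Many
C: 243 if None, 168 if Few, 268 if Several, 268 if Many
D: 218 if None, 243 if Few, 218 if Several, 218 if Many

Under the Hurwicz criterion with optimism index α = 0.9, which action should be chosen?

A: 0.9·243 + 0.1·168 = 235.5
B: 0.9·243 + 0.1·193 = 238
C: 0.9·268 + 0.1·168 = 258
D: 0.9·243 + 0.1·218 = 240.5
Highest Hurwicz score = 258 → C.

C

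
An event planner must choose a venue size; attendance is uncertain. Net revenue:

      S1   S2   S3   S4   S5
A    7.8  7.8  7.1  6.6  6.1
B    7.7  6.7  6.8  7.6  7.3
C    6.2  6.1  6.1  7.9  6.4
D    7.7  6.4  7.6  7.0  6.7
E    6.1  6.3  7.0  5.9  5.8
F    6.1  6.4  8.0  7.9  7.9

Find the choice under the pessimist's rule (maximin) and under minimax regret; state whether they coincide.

maximin → B; minimax regret → B (agree)

Row minima: A=6.1, B=6.7, C=6.1, D=6.4, E=5.8, F=6.1
Best worst-case = 6.7 → B.
Column bests: S1=7.8, S2=7.8, S3=8.0, S4=7.9, S5=7.9.
A regrets: 0.0, 0.0, 0.9, 1.3, 1.8 → max 1.8
B regrets: 0.1, 1.1, 1.2, 0.3, 0.6 → max 1.2
C regrets: 1.6, 1.7, 1.9, 0.0, 1.5 → max 1.9
D regrets: 0.1, 1.4, 0.4, 0.9, 1.2 → max 1.4
E regrets: 1.7, 1.5, 1.0, 2.0, 2.1 → max 2.1
F regrets: 1.7, 1.4, 0.0, 0.0, 0.0 → max 1.7
Smallest max regret = 1.2 → B.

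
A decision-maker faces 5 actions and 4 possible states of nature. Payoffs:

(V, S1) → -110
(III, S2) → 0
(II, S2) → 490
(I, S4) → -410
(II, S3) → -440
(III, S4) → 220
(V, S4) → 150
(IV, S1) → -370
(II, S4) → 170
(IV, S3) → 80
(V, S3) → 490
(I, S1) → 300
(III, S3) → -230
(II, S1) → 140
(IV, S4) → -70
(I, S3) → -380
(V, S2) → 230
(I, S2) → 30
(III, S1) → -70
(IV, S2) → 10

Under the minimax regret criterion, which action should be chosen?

V

Column bests: S1=300, S2=490, S3=490, S4=220.
I regrets: 0, 460, 870, 630 → max 870
II regrets: 160, 0, 930, 50 → max 930
III regrets: 370, 490, 720, 0 → max 720
IV regrets: 670, 480, 410, 290 → max 670
V regrets: 410, 260, 0, 70 → max 410
Smallest max regret = 410 → V.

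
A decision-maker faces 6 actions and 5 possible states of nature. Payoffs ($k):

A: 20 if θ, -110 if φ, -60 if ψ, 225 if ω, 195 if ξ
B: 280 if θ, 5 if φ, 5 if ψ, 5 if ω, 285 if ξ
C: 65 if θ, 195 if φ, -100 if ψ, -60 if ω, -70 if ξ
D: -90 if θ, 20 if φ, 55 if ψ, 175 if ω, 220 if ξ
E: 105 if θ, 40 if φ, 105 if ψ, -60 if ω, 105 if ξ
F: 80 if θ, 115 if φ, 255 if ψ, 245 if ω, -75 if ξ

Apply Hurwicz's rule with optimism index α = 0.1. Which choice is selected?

A: 0.1·225 + 0.9·(-110) = -76.5
B: 0.1·285 + 0.9·5 = 33
C: 0.1·195 + 0.9·(-100) = -70.5
D: 0.1·220 + 0.9·(-90) = -59
E: 0.1·105 + 0.9·(-60) = -43.5
F: 0.1·255 + 0.9·(-75) = -42
Highest Hurwicz score = 33 → B.

B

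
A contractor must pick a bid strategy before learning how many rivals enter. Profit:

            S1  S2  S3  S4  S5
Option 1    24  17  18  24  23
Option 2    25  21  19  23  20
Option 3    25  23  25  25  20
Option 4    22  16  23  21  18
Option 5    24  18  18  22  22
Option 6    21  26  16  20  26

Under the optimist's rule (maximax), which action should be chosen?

Option 6

Row maxima: Option 1=24, Option 2=25, Option 3=25, Option 4=23, Option 5=24, Option 6=26
Best best-case = 26 → Option 6.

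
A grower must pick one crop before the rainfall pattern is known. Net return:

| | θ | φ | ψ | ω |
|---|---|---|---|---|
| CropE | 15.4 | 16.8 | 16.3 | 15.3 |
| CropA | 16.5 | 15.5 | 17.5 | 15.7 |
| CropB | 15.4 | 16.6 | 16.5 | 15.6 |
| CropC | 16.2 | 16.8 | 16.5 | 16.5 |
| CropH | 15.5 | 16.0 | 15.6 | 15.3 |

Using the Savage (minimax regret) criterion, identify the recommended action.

CropC

Column bests: θ=16.5, φ=16.8, ψ=17.5, ω=16.5.
CropE regrets: 1.1, 0.0, 1.2, 1.2 → max 1.2
CropA regrets: 0.0, 1.3, 0.0, 0.8 → max 1.3
CropB regrets: 1.1, 0.2, 1.0, 0.9 → max 1.1
CropC regrets: 0.3, 0.0, 1.0, 0.0 → max 1.0
CropH regrets: 1.0, 0.8, 1.9, 1.2 → max 1.9
Smallest max regret = 1.0 → CropC.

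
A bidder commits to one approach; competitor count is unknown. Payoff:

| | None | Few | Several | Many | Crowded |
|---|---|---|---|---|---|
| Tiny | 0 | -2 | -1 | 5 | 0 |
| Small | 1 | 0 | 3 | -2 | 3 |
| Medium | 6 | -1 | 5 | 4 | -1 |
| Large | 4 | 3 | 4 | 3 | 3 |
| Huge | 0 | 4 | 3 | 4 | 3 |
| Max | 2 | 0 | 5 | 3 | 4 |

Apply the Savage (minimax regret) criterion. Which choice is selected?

Column bests: None=6, Few=4, Several=5, Many=5, Crowded=4.
Tiny regrets: 6, 6, 6, 0, 4 → max 6
Small regrets: 5, 4, 2, 7, 1 → max 7
Medium regrets: 0, 5, 0, 1, 5 → max 5
Large regrets: 2, 1, 1, 2, 1 → max 2
Huge regrets: 6, 0, 2, 1, 1 → max 6
Max regrets: 4, 4, 0, 2, 0 → max 4
Smallest max regret = 2 → Large.

Large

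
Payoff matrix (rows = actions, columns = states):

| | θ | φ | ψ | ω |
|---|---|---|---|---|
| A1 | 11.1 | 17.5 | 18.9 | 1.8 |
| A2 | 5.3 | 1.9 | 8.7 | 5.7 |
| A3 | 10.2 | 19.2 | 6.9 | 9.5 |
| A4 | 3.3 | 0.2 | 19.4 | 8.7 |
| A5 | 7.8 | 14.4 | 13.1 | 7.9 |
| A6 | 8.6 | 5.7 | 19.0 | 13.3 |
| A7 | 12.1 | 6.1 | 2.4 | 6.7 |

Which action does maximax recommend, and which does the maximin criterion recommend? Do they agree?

maximax → A4; maximin → A5 (disagree)

Row maxima: A1=18.9, A2=8.7, A3=19.2, A4=19.4, A5=14.4, A6=19.0, A7=12.1
Best best-case = 19.4 → A4.
Row minima: A1=1.8, A2=1.9, A3=6.9, A4=0.2, A5=7.8, A6=5.7, A7=2.4
Best worst-case = 7.8 → A5.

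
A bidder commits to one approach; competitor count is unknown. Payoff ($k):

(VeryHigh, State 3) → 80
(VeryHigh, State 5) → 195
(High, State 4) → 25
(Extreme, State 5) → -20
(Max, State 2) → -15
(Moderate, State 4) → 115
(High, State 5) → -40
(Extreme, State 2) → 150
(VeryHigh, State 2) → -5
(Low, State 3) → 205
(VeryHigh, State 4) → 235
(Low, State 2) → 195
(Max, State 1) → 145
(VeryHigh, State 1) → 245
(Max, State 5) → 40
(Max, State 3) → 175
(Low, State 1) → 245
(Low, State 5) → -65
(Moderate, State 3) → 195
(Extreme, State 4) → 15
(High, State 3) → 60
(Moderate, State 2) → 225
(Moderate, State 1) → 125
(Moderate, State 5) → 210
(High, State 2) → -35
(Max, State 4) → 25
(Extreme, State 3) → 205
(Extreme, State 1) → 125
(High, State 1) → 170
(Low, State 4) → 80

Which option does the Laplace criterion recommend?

Row averages: Low=132, Moderate=174, High=36, VeryHigh=150, Extreme=95, Max=74
Highest average = 174 → Moderate.

Moderate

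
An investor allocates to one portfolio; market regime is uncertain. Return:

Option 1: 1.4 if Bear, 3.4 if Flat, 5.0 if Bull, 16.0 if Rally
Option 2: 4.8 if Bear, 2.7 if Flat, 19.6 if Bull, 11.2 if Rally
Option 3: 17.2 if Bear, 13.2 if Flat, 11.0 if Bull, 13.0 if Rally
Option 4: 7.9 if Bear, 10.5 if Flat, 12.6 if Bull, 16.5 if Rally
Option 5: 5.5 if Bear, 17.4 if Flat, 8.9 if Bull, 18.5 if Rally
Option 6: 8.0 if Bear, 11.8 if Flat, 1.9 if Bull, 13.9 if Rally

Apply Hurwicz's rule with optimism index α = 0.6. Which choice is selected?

Option 1: 0.6·16.0 + 0.4·1.4 = 10.16
Option 2: 0.6·19.6 + 0.4·2.7 = 12.84
Option 3: 0.6·17.2 + 0.4·11.0 = 14.72
Option 4: 0.6·16.5 + 0.4·7.9 = 13.06
Option 5: 0.6·18.5 + 0.4·5.5 = 13.3
Option 6: 0.6·13.9 + 0.4·1.9 = 9.1
Highest Hurwicz score = 14.72 → Option 3.

Option 3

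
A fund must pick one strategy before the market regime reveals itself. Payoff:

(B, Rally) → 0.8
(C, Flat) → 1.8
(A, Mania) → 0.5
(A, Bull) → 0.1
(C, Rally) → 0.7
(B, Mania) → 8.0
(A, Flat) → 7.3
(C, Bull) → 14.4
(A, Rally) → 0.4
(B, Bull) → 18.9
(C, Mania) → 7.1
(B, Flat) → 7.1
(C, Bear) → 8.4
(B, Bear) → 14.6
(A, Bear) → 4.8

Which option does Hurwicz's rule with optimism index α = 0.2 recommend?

B

A: 0.2·7.3 + 0.8·0.1 = 1.54
B: 0.2·18.9 + 0.8·0.8 = 4.42
C: 0.2·14.4 + 0.8·0.7 = 3.44
Highest Hurwicz score = 4.42 → B.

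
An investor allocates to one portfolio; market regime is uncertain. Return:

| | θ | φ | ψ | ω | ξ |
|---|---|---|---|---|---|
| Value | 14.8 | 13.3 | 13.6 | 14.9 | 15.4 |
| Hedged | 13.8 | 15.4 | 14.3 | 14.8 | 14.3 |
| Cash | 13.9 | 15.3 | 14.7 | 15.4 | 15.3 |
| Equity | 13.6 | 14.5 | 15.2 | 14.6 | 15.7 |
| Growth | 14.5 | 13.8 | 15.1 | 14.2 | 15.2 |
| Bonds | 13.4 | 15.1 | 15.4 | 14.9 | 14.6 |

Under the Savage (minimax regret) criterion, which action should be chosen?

Column bests: θ=14.8, φ=15.4, ψ=15.4, ω=15.4, ξ=15.7.
Value regrets: 0.0, 2.1, 1.8, 0.5, 0.3 → max 2.1
Hedged regrets: 1.0, 0.0, 1.1, 0.6, 1.4 → max 1.4
Cash regrets: 0.9, 0.1, 0.7, 0.0, 0.4 → max 0.9
Equity regrets: 1.2, 0.9, 0.2, 0.8, 0.0 → max 1.2
Growth regrets: 0.3, 1.6, 0.3, 1.2, 0.5 → max 1.6
Bonds regrets: 1.4, 0.3, 0.0, 0.5, 1.1 → max 1.4
Smallest max regret = 0.9 → Cash.

Cash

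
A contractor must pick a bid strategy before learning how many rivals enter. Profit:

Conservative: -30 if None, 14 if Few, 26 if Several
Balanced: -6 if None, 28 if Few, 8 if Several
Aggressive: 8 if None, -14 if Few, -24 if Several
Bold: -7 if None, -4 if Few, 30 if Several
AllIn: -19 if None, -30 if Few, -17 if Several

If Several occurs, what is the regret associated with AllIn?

Best payoff under Several is 30.
Regret = 30 − (-17) = 47.

47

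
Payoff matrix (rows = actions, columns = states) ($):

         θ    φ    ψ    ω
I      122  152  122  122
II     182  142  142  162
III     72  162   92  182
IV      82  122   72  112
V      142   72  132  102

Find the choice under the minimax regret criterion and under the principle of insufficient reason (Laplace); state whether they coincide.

Column bests: θ=182, φ=162, ψ=142, ω=182.
I regrets: 60, 10, 20, 60 → max 60
II regrets: 0, 20, 0, 20 → max 20
III regrets: 110, 0, 50, 0 → max 110
IV regrets: 100, 40, 70, 70 → max 100
V regrets: 40, 90, 10, 80 → max 90
Smallest max regret = 20 → II.
Row averages: I=129.5, II=157, III=127, IV=97, V=112
Highest average = 157 → II.

minimax regret → II; laplace → II (agree)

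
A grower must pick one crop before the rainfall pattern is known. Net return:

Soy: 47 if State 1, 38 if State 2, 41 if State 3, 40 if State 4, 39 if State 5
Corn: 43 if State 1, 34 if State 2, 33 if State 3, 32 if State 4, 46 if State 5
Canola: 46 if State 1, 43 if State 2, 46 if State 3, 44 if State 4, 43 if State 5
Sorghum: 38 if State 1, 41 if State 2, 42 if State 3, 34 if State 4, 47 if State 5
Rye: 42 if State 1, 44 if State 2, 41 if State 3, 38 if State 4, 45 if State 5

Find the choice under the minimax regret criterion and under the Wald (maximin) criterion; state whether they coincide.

Column bests: State 1=47, State 2=44, State 3=46, State 4=44, State 5=47.
Soy regrets: 0, 6, 5, 4, 8 → max 8
Corn regrets: 4, 10, 13, 12, 1 → max 13
Canola regrets: 1, 1, 0, 0, 4 → max 4
Sorghum regrets: 9, 3, 4, 10, 0 → max 10
Rye regrets: 5, 0, 5, 6, 2 → max 6
Smallest max regret = 4 → Canola.
Row minima: Soy=38, Corn=32, Canola=43, Sorghum=34, Rye=38
Best worst-case = 43 → Canola.

minimax regret → Canola; maximin → Canola (agree)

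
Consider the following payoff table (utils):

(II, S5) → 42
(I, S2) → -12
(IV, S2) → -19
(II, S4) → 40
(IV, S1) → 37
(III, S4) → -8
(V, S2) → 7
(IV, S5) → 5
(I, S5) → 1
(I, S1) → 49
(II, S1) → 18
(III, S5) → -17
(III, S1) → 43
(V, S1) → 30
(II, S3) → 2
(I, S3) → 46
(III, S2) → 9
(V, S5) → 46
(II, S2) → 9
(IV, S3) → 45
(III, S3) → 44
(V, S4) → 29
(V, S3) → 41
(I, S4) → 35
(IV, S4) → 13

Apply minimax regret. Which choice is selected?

V

Column bests: S1=49, S2=9, S3=46, S4=40, S5=46.
I regrets: 0, 21, 0, 5, 45 → max 45
II regrets: 31, 0, 44, 0, 4 → max 44
III regrets: 6, 0, 2, 48, 63 → max 63
IV regrets: 12, 28, 1, 27, 41 → max 41
V regrets: 19, 2, 5, 11, 0 → max 19
Smallest max regret = 19 → V.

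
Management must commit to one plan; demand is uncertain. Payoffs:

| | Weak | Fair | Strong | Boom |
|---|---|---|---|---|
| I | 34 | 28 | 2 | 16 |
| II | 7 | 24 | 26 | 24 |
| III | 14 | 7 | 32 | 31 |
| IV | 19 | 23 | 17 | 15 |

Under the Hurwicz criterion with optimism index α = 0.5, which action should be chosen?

I: 0.5·34 + 0.5·2 = 18
II: 0.5·26 + 0.5·7 = 16.5
III: 0.5·32 + 0.5·7 = 19.5
IV: 0.5·23 + 0.5·15 = 19
Highest Hurwicz score = 19.5 → III.

III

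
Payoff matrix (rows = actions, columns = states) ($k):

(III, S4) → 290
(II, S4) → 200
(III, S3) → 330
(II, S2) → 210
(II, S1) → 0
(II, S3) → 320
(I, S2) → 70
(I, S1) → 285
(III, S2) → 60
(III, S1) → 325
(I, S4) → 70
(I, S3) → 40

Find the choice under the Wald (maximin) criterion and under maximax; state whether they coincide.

maximin → III; maximax → III (agree)

Row minima: I=40, II=0, III=60
Best worst-case = 60 → III.
Row maxima: I=285, II=320, III=330
Best best-case = 330 → III.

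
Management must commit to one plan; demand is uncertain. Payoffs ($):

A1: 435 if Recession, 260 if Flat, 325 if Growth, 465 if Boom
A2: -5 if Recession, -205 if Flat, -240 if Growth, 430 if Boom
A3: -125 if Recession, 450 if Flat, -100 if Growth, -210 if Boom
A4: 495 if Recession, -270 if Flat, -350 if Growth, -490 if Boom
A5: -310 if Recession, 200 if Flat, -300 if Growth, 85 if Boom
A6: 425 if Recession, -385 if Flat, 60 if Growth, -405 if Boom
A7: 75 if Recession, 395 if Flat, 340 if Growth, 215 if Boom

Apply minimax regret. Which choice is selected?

Column bests: Recession=495, Flat=450, Growth=340, Boom=465.
A1 regrets: 60, 190, 15, 0 → max 190
A2 regrets: 500, 655, 580, 35 → max 655
A3 regrets: 620, 0, 440, 675 → max 675
A4 regrets: 0, 720, 690, 955 → max 955
A5 regrets: 805, 250, 640, 380 → max 805
A6 regrets: 70, 835, 280, 870 → max 870
A7 regrets: 420, 55, 0, 250 → max 420
Smallest max regret = 190 → A1.

A1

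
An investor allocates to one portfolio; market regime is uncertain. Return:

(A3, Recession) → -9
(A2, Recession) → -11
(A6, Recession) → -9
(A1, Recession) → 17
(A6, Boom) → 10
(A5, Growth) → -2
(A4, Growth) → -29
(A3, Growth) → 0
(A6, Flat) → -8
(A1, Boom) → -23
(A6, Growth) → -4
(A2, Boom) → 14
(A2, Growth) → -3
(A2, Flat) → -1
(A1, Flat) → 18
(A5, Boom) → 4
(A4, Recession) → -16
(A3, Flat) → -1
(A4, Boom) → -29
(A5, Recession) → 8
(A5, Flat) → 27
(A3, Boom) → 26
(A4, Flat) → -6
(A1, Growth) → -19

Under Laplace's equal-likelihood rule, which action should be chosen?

A5

Row averages: A1=-1.75, A2=-0.25, A3=4, A4=-20, A5=9.25, A6=-2.75
Highest average = 9.25 → A5.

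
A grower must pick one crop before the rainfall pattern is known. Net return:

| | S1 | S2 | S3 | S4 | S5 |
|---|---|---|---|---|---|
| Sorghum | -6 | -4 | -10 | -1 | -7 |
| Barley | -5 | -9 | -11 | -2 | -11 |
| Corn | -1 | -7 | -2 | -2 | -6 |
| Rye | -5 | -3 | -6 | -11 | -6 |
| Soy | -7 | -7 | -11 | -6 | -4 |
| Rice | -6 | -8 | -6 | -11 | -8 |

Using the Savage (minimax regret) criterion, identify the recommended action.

Corn

Column bests: S1=-1, S2=-3, S3=-2, S4=-1, S5=-4.
Sorghum regrets: 5, 1, 8, 0, 3 → max 8
Barley regrets: 4, 6, 9, 1, 7 → max 9
Corn regrets: 0, 4, 0, 1, 2 → max 4
Rye regrets: 4, 0, 4, 10, 2 → max 10
Soy regrets: 6, 4, 9, 5, 0 → max 9
Rice regrets: 5, 5, 4, 10, 4 → max 10
Smallest max regret = 4 → Corn.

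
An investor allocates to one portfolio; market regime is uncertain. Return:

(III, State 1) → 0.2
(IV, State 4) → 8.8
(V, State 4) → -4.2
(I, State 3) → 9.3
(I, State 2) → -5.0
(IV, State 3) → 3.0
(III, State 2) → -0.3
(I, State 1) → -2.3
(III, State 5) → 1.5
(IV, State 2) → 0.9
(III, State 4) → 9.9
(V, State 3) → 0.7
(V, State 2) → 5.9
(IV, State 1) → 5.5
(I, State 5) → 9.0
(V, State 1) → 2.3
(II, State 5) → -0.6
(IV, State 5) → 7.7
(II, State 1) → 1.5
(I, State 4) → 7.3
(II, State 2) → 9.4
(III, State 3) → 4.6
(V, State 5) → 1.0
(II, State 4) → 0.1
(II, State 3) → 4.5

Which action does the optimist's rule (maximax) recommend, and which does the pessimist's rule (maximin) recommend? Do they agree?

maximax → III; maximin → IV (disagree)

Row maxima: I=9.3, II=9.4, III=9.9, IV=8.8, V=5.9
Best best-case = 9.9 → III.
Row minima: I=-5.0, II=-0.6, III=-0.3, IV=0.9, V=-4.2
Best worst-case = 0.9 → IV.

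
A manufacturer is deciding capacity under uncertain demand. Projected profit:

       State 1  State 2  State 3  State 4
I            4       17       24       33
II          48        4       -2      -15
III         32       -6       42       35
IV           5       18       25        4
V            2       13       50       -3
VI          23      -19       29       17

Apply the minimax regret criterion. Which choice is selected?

III

Column bests: State 1=48, State 2=18, State 3=50, State 4=35.
I regrets: 44, 1, 26, 2 → max 44
II regrets: 0, 14, 52, 50 → max 52
III regrets: 16, 24, 8, 0 → max 24
IV regrets: 43, 0, 25, 31 → max 43
V regrets: 46, 5, 0, 38 → max 46
VI regrets: 25, 37, 21, 18 → max 37
Smallest max regret = 24 → III.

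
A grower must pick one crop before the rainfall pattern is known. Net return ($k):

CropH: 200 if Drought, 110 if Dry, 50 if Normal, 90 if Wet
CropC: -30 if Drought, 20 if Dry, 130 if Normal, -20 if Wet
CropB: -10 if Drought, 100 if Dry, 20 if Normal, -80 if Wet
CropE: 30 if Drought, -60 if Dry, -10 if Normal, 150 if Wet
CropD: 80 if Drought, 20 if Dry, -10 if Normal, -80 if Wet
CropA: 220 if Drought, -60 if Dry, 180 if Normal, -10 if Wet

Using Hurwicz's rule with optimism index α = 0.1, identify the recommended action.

CropH: 0.1·200 + 0.9·50 = 65
CropC: 0.1·130 + 0.9·(-30) = -14
CropB: 0.1·100 + 0.9·(-80) = -62
CropE: 0.1·150 + 0.9·(-60) = -39
CropD: 0.1·80 + 0.9·(-80) = -64
CropA: 0.1·220 + 0.9·(-60) = -32
Highest Hurwicz score = 65 → CropH.

CropH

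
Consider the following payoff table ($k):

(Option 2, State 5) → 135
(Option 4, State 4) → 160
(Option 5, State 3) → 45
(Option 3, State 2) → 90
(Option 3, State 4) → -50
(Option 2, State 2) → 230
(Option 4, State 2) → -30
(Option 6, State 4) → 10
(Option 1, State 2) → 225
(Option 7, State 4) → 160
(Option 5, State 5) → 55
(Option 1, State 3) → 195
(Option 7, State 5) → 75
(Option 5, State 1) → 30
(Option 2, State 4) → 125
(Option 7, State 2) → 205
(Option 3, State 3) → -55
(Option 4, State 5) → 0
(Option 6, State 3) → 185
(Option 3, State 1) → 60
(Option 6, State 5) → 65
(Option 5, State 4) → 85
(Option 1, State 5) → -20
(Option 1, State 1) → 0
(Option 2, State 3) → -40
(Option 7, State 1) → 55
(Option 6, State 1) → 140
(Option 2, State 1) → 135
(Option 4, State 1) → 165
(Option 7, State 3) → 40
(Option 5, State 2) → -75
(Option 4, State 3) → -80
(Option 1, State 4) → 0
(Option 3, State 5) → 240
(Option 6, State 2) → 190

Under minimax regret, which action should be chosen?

Column bests: State 1=165, State 2=230, State 3=195, State 4=160, State 5=240.
Option 1 regrets: 165, 5, 0, 160, 260 → max 260
Option 2 regrets: 30, 0, 235, 35, 105 → max 235
Option 3 regrets: 105, 140, 250, 210, 0 → max 250
Option 4 regrets: 0, 260, 275, 0, 240 → max 275
Option 5 regrets: 135, 305, 150, 75, 185 → max 305
Option 6 regrets: 25, 40, 10, 150, 175 → max 175
Option 7 regrets: 110, 25, 155, 0, 165 → max 165
Smallest max regret = 165 → Option 7.

Option 7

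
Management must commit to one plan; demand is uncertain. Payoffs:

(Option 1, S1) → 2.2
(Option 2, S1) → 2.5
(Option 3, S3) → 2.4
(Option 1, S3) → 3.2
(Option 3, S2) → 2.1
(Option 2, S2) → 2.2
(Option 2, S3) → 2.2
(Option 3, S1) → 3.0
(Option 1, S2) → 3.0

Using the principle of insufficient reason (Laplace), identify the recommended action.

Row averages: Option 1=2.8, Option 2=2.3, Option 3=2.5
Highest average = 2.8 → Option 1.

Option 1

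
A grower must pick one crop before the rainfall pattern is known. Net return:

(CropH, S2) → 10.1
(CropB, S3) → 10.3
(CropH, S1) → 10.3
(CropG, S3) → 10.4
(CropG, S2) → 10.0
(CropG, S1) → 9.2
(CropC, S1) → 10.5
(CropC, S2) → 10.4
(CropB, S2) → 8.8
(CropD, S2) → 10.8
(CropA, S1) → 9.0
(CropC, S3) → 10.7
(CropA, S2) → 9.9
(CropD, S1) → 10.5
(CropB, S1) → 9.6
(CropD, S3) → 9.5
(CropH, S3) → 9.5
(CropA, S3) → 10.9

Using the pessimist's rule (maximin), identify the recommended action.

Row minima: CropC=10.4, CropD=9.5, CropG=9.2, CropB=8.8, CropA=9.0, CropH=9.5
Best worst-case = 10.4 → CropC.

CropC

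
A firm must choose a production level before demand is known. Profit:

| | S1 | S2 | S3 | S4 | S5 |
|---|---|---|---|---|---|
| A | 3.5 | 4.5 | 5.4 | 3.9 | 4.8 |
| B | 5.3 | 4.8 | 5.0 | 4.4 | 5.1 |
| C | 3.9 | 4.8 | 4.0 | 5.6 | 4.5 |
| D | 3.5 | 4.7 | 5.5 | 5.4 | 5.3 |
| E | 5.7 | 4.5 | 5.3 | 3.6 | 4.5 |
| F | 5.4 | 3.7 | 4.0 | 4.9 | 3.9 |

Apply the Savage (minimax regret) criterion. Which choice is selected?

B

Column bests: S1=5.7, S2=4.8, S3=5.5, S4=5.6, S5=5.3.
A regrets: 2.2, 0.3, 0.1, 1.7, 0.5 → max 2.2
B regrets: 0.4, 0.0, 0.5, 1.2, 0.2 → max 1.2
C regrets: 1.8, 0.0, 1.5, 0.0, 0.8 → max 1.8
D regrets: 2.2, 0.1, 0.0, 0.2, 0.0 → max 2.2
E regrets: 0.0, 0.3, 0.2, 2.0, 0.8 → max 2.0
F regrets: 0.3, 1.1, 1.5, 0.7, 1.4 → max 1.5
Smallest max regret = 1.2 → B.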